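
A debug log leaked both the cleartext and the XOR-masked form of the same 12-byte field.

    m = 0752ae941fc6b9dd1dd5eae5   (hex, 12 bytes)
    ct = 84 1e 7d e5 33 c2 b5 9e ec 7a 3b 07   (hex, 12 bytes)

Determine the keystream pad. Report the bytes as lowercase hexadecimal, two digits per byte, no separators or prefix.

834cd3712c040c43f1afd1e2

Since ct = m ⊕ pad, XORing both sides with m gives pad = m ⊕ ct.
07 xor 84 = 83
52 xor 1e = 4c
ae xor 7d = d3
94 xor e5 = 71
1f xor 33 = 2c
c6 xor c2 = 04
b9 xor b5 = 0c
dd xor 9e = 43
1d xor ec = f1
d5 xor 7a = af
ea xor 3b = d1
e5 xor 07 = e2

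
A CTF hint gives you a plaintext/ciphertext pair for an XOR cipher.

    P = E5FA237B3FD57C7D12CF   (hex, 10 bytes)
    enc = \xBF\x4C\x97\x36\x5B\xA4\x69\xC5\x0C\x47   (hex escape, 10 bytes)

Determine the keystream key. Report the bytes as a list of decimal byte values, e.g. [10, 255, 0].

[90, 182, 180, 77, 100, 113, 21, 184, 30, 136]

Since enc = P ⊕ key, XORing both sides with P gives key = P ⊕ enc.
229 ^ 191 =  90
250 ^  76 = 182
 35 ^ 151 = 180
123 ^  54 =  77
 63 ^  91 = 100
213 ^ 164 = 113
124 ^ 105 =  21
125 ^ 197 = 184
 18 ^  12 =  30
207 ^  71 = 136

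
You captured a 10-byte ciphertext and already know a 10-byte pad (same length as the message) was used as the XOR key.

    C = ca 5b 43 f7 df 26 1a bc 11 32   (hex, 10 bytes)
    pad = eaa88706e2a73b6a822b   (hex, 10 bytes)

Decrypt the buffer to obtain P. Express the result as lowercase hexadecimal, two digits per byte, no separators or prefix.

XOR is its own inverse, so applying the key byte-wise gives the result directly.
11001010 ^ 11101010 = 00100000
01011011 ^ 10101000 = 11110011
01000011 ^ 10000111 = 11000100
11110111 ^ 00000110 = 11110001
11011111 ^ 11100010 = 00111101
00100110 ^ 10100111 = 10000001
00011010 ^ 00111011 = 00100001
10111100 ^ 01101010 = 11010110
00010001 ^ 10000010 = 10010011
00110010 ^ 00101011 = 00011001

20f3c4f13d8121d69319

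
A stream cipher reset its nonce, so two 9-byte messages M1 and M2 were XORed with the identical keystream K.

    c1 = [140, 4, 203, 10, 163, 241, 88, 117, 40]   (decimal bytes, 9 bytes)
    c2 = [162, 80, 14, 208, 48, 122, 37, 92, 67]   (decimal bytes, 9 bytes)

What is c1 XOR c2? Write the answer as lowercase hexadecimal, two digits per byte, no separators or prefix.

c1 ⊕ c2 = (M1 ⊕ K) ⊕ (M2 ⊕ K) = M1 ⊕ M2 — the shared key cancels under XOR.
10001100 xor 10100010 = 00101110
00000100 xor 01010000 = 01010100
11001011 xor 00001110 = 11000101
00001010 xor 11010000 = 11011010
10100011 xor 00110000 = 10010011
11110001 xor 01111010 = 10001011
01011000 xor 00100101 = 01111101
01110101 xor 01011100 = 00101001
00101000 xor 01000011 = 01101011

2e54c5da938b7d296b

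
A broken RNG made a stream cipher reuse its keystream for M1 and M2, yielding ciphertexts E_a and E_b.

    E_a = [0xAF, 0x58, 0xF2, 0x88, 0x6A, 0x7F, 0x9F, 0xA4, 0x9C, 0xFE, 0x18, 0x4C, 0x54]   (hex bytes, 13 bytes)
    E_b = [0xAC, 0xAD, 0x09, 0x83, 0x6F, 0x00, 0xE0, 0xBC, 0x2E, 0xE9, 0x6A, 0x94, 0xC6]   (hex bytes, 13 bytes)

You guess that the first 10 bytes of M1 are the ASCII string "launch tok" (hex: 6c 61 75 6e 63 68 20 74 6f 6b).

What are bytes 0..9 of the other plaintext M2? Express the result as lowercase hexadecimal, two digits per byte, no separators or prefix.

6f948e6566175f6cdd7c

First, E_a ⊕ E_b = (M1 ⊕ K) ⊕ (M2 ⊕ K) = M1 ⊕ M2, so the key drops out. Then M2 = (M1 ⊕ M2) ⊕ M1 over the first 10 bytes.
byte 0: (af ^ ac) ^ 6c = 03 ^ 6c = 6f
byte 1: (58 ^ ad) ^ 61 = f5 ^ 61 = 94
byte 2: (f2 ^ 09) ^ 75 = fb ^ 75 = 8e
byte 3: (88 ^ 83) ^ 6e = 0b ^ 6e = 65
byte 4: (6a ^ 6f) ^ 63 = 05 ^ 63 = 66
byte 5: (7f ^ 00) ^ 68 = 7f ^ 68 = 17
byte 6: (9f ^ e0) ^ 20 = 7f ^ 20 = 5f
byte 7: (a4 ^ bc) ^ 74 = 18 ^ 74 = 6c
byte 8: (9c ^ 2e) ^ 6f = b2 ^ 6f = dd
byte 9: (fe ^ e9) ^ 6b = 17 ^ 6b = 7c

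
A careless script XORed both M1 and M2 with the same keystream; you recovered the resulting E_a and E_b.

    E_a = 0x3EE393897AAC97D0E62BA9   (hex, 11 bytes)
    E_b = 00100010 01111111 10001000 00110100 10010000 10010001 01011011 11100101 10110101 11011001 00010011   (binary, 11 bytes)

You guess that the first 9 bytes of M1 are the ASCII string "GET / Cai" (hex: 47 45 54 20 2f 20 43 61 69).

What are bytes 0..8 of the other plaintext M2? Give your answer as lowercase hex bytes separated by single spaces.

First, E_a ⊕ E_b = (M1 ⊕ K) ⊕ (M2 ⊕ K) = M1 ⊕ M2, so the key drops out. Then M2 = (M1 ⊕ M2) ⊕ M1 over the first 9 bytes.
byte 0: (3e XOR 22) XOR 47 = 1c XOR 47 = 5b
byte 1: (e3 XOR 7f) XOR 45 = 9c XOR 45 = d9
byte 2: (93 XOR 88) XOR 54 = 1b XOR 54 = 4f
byte 3: (89 XOR 34) XOR 20 = bd XOR 20 = 9d
byte 4: (7a XOR 90) XOR 2f = ea XOR 2f = c5
byte 5: (ac XOR 91) XOR 20 = 3d XOR 20 = 1d
byte 6: (97 XOR 5b) XOR 43 = cc XOR 43 = 8f
byte 7: (d0 XOR e5) XOR 61 = 35 XOR 61 = 54
byte 8: (e6 XOR b5) XOR 69 = 53 XOR 69 = 3a

5b d9 4f 9d c5 1d 8f 54 3a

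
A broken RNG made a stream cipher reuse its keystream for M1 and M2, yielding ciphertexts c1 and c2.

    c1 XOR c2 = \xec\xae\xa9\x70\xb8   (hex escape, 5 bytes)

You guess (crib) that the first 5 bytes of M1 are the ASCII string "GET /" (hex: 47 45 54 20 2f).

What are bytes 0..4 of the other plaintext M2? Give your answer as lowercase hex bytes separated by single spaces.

ab eb fd 50 97

Since c1 ⊕ c2 = M1 ⊕ M2, XORing with the guessed M1 bytes yields the corresponding M2 bytes: M2 = (c1 ⊕ c2) ⊕ M1.
byte 0: ec ⊕ 47 = ab
byte 1: ae ⊕ 45 = eb
byte 2: a9 ⊕ 54 = fd
byte 3: 70 ⊕ 20 = 50
byte 4: b8 ⊕ 2f = 97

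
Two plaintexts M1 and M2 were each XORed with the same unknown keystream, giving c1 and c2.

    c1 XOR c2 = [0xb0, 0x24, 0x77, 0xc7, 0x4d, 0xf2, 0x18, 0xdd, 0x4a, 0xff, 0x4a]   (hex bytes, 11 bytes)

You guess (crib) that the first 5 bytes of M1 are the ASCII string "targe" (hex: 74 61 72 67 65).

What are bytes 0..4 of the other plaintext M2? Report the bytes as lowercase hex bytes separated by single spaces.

c4 45 05 a0 28

Since c1 ⊕ c2 = M1 ⊕ M2, XORing with the guessed M1 bytes yields the corresponding M2 bytes: M2 = (c1 ⊕ c2) ⊕ M1.
b0 xor 74 = c4
24 xor 61 = 45
77 xor 72 = 05
c7 xor 67 = a0
4d xor 65 = 28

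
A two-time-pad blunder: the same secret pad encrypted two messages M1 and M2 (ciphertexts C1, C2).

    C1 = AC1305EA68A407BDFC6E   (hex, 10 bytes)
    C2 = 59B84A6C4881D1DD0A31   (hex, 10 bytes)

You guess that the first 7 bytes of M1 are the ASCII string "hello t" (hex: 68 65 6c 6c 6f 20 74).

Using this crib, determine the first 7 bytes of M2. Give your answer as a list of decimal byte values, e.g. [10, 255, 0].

First, C1 ⊕ C2 = (M1 ⊕ K) ⊕ (M2 ⊕ K) = M1 ⊕ M2, so the key drops out. Then M2 = (M1 ⊕ M2) ⊕ M1 over the first 7 bytes.
byte 0: (ac ^ 59) ^ 68 = f5 ^ 68 = 9d
byte 1: (13 ^ b8) ^ 65 = ab ^ 65 = ce
byte 2: (05 ^ 4a) ^ 6c = 4f ^ 6c = 23
byte 3: (ea ^ 6c) ^ 6c = 86 ^ 6c = ea
byte 4: (68 ^ 48) ^ 6f = 20 ^ 6f = 4f
byte 5: (a4 ^ 81) ^ 20 = 25 ^ 20 = 05
byte 6: (07 ^ d1) ^ 74 = d6 ^ 74 = a2

[157, 206, 35, 234, 79, 5, 162]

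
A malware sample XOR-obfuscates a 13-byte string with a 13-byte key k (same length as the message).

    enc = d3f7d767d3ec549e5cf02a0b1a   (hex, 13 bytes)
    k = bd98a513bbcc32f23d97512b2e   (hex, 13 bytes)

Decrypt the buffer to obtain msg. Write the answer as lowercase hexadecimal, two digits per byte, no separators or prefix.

6e6f72746820666c61677b2034

11010011 xor 10111101 = 01101110
11110111 xor 10011000 = 01101111
11010111 xor 10100101 = 01110010
01100111 xor 00010011 = 01110100
11010011 xor 10111011 = 01101000
11101100 xor 11001100 = 00100000
01010100 xor 00110010 = 01100110
10011110 xor 11110010 = 01101100
01011100 xor 00111101 = 01100001
11110000 xor 10010111 = 01100111
00101010 xor 01010001 = 01111011
00001011 xor 00101011 = 00100000
00011010 xor 00101110 = 00110100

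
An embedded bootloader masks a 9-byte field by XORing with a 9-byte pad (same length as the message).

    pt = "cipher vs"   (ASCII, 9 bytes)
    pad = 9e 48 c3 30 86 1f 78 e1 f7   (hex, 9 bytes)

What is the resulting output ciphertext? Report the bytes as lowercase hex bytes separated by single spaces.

XOR is its own inverse, so applying the key byte-wise gives the result directly.
63 ⊕ 9e = fd
69 ⊕ 48 = 21
70 ⊕ c3 = b3
68 ⊕ 30 = 58
65 ⊕ 86 = e3
72 ⊕ 1f = 6d
20 ⊕ 78 = 58
76 ⊕ e1 = 97
73 ⊕ f7 = 84

fd 21 b3 58 e3 6d 58 97 84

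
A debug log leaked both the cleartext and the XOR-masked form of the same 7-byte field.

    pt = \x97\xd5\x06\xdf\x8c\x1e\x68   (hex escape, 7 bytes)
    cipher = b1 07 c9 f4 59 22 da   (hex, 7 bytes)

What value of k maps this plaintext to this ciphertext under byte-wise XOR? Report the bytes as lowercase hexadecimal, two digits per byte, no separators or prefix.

Since cipher = pt ⊕ k, XORing both sides with pt gives k = pt ⊕ cipher.
byte 0: 97 XOR b1 = 26
byte 1: d5 XOR 07 = d2
byte 2: 06 XOR c9 = cf
byte 3: df XOR f4 = 2b
byte 4: 8c XOR 59 = d5
byte 5: 1e XOR 22 = 3c
byte 6: 68 XOR da = b2

26d2cf2bd53cb2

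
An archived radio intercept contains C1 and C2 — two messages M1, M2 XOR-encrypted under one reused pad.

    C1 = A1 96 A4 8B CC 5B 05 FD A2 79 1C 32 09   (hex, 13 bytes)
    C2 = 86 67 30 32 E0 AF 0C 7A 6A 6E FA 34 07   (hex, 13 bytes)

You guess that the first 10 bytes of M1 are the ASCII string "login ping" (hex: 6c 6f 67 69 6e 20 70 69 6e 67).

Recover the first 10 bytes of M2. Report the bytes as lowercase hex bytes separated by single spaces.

First, C1 ⊕ C2 = (M1 ⊕ K) ⊕ (M2 ⊕ K) = M1 ⊕ M2, so the key drops out. Then M2 = (M1 ⊕ M2) ⊕ M1 over the first 10 bytes.
byte 0: (a1 XOR 86) XOR 6c = 27 XOR 6c = 4b
byte 1: (96 XOR 67) XOR 6f = f1 XOR 6f = 9e
byte 2: (a4 XOR 30) XOR 67 = 94 XOR 67 = f3
byte 3: (8b XOR 32) XOR 69 = b9 XOR 69 = d0
byte 4: (cc XOR e0) XOR 6e = 2c XOR 6e = 42
byte 5: (5b XOR af) XOR 20 = f4 XOR 20 = d4
byte 6: (05 XOR 0c) XOR 70 = 09 XOR 70 = 79
byte 7: (fd XOR 7a) XOR 69 = 87 XOR 69 = ee
byte 8: (a2 XOR 6a) XOR 6e = c8 XOR 6e = a6
byte 9: (79 XOR 6e) XOR 67 = 17 XOR 67 = 70

4b 9e f3 d0 42 d4 79 ee a6 70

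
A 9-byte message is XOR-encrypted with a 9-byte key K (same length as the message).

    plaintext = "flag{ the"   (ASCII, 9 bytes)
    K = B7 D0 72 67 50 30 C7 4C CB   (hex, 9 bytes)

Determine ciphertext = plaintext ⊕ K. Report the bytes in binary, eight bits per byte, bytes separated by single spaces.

XOR is its own inverse, so applying the key byte-wise gives the result directly.
66 XOR b7 = d1
6c XOR d0 = bc
61 XOR 72 = 13
67 XOR 67 = 00
7b XOR 50 = 2b
20 XOR 30 = 10
74 XOR c7 = b3
68 XOR 4c = 24
65 XOR cb = ae

11010001 10111100 00010011 00000000 00101011 00010000 10110011 00100100 10101110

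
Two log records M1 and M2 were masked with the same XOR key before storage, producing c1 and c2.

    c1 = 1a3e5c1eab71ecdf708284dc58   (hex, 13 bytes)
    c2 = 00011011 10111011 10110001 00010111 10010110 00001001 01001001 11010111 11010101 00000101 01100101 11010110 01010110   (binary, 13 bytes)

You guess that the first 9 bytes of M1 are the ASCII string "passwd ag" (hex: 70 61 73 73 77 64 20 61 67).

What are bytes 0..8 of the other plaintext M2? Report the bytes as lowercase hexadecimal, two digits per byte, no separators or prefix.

First, c1 ⊕ c2 = (M1 ⊕ K) ⊕ (M2 ⊕ K) = M1 ⊕ M2, so the key drops out. Then M2 = (M1 ⊕ M2) ⊕ M1 over the first 9 bytes.
byte 0: (1a xor 1b) xor 70 = 01 xor 70 = 71
byte 1: (3e xor bb) xor 61 = 85 xor 61 = e4
byte 2: (5c xor b1) xor 73 = ed xor 73 = 9e
byte 3: (1e xor 17) xor 73 = 09 xor 73 = 7a
byte 4: (ab xor 96) xor 77 = 3d xor 77 = 4a
byte 5: (71 xor 09) xor 64 = 78 xor 64 = 1c
byte 6: (ec xor 49) xor 20 = a5 xor 20 = 85
byte 7: (df xor d7) xor 61 = 08 xor 61 = 69
byte 8: (70 xor d5) xor 67 = a5 xor 67 = c2

71e49e7a4a1c8569c2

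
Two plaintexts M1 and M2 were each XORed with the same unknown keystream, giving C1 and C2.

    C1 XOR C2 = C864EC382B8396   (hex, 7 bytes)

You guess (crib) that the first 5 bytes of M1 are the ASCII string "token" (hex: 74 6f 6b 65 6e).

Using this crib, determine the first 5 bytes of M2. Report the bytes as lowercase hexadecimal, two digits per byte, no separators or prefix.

Since C1 ⊕ C2 = M1 ⊕ M2, XORing with the guessed M1 bytes yields the corresponding M2 bytes: M2 = (C1 ⊕ C2) ⊕ M1.
200 ⊕ 116 = 188
100 ⊕ 111 =  11
236 ⊕ 107 = 135
 56 ⊕ 101 =  93
 43 ⊕ 110 =  69

bc0b875d45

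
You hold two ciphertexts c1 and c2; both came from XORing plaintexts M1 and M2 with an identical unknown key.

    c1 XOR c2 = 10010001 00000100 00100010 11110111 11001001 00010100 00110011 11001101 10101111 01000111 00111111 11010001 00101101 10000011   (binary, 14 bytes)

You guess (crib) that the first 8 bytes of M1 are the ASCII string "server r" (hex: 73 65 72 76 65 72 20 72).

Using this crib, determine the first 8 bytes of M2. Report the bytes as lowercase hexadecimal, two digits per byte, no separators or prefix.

Since c1 ⊕ c2 = M1 ⊕ M2, XORing with the guessed M1 bytes yields the corresponding M2 bytes: M2 = (c1 ⊕ c2) ⊕ M1.
91 ⊕ 73 = e2
04 ⊕ 65 = 61
22 ⊕ 72 = 50
f7 ⊕ 76 = 81
c9 ⊕ 65 = ac
14 ⊕ 72 = 66
33 ⊕ 20 = 13
cd ⊕ 72 = bf

e2615081ac6613bf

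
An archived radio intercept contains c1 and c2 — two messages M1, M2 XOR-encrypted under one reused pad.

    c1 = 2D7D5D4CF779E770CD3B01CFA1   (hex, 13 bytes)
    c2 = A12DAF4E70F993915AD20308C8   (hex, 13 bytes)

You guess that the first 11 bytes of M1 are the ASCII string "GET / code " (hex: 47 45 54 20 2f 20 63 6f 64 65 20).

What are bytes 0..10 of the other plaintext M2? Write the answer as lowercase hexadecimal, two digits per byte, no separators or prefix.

First, c1 ⊕ c2 = (M1 ⊕ K) ⊕ (M2 ⊕ K) = M1 ⊕ M2, so the key drops out. Then M2 = (M1 ⊕ M2) ⊕ M1 over the first 11 bytes.
byte 0: (2d XOR a1) XOR 47 = 8c XOR 47 = cb
byte 1: (7d XOR 2d) XOR 45 = 50 XOR 45 = 15
byte 2: (5d XOR af) XOR 54 = f2 XOR 54 = a6
byte 3: (4c XOR 4e) XOR 20 = 02 XOR 20 = 22
byte 4: (f7 XOR 70) XOR 2f = 87 XOR 2f = a8
byte 5: (79 XOR f9) XOR 20 = 80 XOR 20 = a0
byte 6: (e7 XOR 93) XOR 63 = 74 XOR 63 = 17
byte 7: (70 XOR 91) XOR 6f = e1 XOR 6f = 8e
byte 8: (cd XOR 5a) XOR 64 = 97 XOR 64 = f3
byte 9: (3b XOR d2) XOR 65 = e9 XOR 65 = 8c
byte 10: (01 XOR 03) XOR 20 = 02 XOR 20 = 22

cb15a622a8a0178ef38c22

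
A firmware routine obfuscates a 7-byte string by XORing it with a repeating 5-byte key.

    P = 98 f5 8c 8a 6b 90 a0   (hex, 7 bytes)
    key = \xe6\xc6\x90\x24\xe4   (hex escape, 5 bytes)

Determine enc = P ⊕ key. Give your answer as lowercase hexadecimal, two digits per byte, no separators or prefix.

The 5-byte key repeats, so the effective keystream is e6 c6 90 24 e4 e6 c6.
byte 0: 98 xor e6 = 7e
byte 1: f5 xor c6 = 33
byte 2: 8c xor 90 = 1c
byte 3: 8a xor 24 = ae
byte 4: 6b xor e4 = 8f
byte 5: 90 xor e6 = 76
byte 6: a0 xor c6 = 66

7e331cae8f7666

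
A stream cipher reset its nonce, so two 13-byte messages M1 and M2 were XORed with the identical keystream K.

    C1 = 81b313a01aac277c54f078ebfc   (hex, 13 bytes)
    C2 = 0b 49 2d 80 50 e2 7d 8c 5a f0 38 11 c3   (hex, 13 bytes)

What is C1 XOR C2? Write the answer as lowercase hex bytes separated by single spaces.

8a fa 3e 20 4a 4e 5a f0 0e 00 40 fa 3f

C1 ⊕ C2 = (M1 ⊕ K) ⊕ (M2 ⊕ K) = M1 ⊕ M2 — the shared key cancels under XOR.
129 xor  11 = 138
179 xor  73 = 250
 19 xor  45 =  62
160 xor 128 =  32
 26 xor  80 =  74
172 xor 226 =  78
 39 xor 125 =  90
124 xor 140 = 240
 84 xor  90 =  14
240 xor 240 =   0
120 xor  56 =  64
235 xor  17 = 250
252 xor 195 =  63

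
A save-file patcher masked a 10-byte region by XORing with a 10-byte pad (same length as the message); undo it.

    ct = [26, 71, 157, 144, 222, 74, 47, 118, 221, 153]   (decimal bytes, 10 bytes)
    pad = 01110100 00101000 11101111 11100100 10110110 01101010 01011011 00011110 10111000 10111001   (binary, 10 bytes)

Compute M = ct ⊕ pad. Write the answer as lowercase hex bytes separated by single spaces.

XOR is its own inverse, so applying the key byte-wise gives the result directly.
byte 0: 1a ⊕ 74 = 6e
byte 1: 47 ⊕ 28 = 6f
byte 2: 9d ⊕ ef = 72
byte 3: 90 ⊕ e4 = 74
byte 4: de ⊕ b6 = 68
byte 5: 4a ⊕ 6a = 20
byte 6: 2f ⊕ 5b = 74
byte 7: 76 ⊕ 1e = 68
byte 8: dd ⊕ b8 = 65
byte 9: 99 ⊕ b9 = 20

6e 6f 72 74 68 20 74 68 65 20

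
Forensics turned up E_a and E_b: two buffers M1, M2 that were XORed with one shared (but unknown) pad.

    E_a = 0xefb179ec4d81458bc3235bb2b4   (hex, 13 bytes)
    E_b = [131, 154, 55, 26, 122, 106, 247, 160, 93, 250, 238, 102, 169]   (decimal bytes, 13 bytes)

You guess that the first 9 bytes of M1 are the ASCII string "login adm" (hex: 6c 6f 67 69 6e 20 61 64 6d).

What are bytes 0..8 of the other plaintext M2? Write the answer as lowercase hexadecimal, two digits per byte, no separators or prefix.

First, E_a ⊕ E_b = (M1 ⊕ K) ⊕ (M2 ⊕ K) = M1 ⊕ M2, so the key drops out. Then M2 = (M1 ⊕ M2) ⊕ M1 over the first 9 bytes.
byte 0: (ef xor 83) xor 6c = 6c xor 6c = 00
byte 1: (b1 xor 9a) xor 6f = 2b xor 6f = 44
byte 2: (79 xor 37) xor 67 = 4e xor 67 = 29
byte 3: (ec xor 1a) xor 69 = f6 xor 69 = 9f
byte 4: (4d xor 7a) xor 6e = 37 xor 6e = 59
byte 5: (81 xor 6a) xor 20 = eb xor 20 = cb
byte 6: (45 xor f7) xor 61 = b2 xor 61 = d3
byte 7: (8b xor a0) xor 64 = 2b xor 64 = 4f
byte 8: (c3 xor 5d) xor 6d = 9e xor 6d = f3

0044299f59cbd34ff3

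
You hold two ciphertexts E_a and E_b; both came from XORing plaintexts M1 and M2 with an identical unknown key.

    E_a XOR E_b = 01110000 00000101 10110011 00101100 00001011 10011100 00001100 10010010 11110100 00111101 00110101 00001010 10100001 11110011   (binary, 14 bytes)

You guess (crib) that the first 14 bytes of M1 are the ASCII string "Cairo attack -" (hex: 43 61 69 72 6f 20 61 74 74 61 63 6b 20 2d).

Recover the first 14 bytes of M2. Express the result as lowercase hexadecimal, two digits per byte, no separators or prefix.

3364da5e64bc6de6805c566181de

Since E_a ⊕ E_b = M1 ⊕ M2, XORing with the guessed M1 bytes yields the corresponding M2 bytes: M2 = (E_a ⊕ E_b) ⊕ M1.
112 ^  67 =  51
  5 ^  97 = 100
179 ^ 105 = 218
 44 ^ 114 =  94
 11 ^ 111 = 100
156 ^  32 = 188
 12 ^  97 = 109
146 ^ 116 = 230
244 ^ 116 = 128
 61 ^  97 =  92
 53 ^  99 =  86
 10 ^ 107 =  97
161 ^  32 = 129
243 ^  45 = 222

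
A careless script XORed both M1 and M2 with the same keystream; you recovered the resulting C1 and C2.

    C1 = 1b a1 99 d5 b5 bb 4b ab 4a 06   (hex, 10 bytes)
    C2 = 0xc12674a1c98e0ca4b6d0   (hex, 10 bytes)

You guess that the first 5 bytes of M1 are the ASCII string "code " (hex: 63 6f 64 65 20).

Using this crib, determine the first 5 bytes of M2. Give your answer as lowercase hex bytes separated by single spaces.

First, C1 ⊕ C2 = (M1 ⊕ K) ⊕ (M2 ⊕ K) = M1 ⊕ M2, so the key drops out. Then M2 = (M1 ⊕ M2) ⊕ M1 over the first 5 bytes.
byte 0: (1b xor c1) xor 63 = da xor 63 = b9
byte 1: (a1 xor 26) xor 6f = 87 xor 6f = e8
byte 2: (99 xor 74) xor 64 = ed xor 64 = 89
byte 3: (d5 xor a1) xor 65 = 74 xor 65 = 11
byte 4: (b5 xor c9) xor 20 = 7c xor 20 = 5c

b9 e8 89 11 5c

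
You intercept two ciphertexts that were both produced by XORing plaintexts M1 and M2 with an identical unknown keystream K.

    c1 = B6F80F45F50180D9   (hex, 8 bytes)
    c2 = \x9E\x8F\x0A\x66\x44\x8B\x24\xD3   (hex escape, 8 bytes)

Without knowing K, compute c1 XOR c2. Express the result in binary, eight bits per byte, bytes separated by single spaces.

00101000 01110111 00000101 00100011 10110001 10001010 10100100 00001010

c1 ⊕ c2 = (M1 ⊕ K) ⊕ (M2 ⊕ K) = M1 ⊕ M2 — the shared key cancels under XOR.
byte 0: b6 XOR 9e = 28
byte 1: f8 XOR 8f = 77
byte 2: 0f XOR 0a = 05
byte 3: 45 XOR 66 = 23
byte 4: f5 XOR 44 = b1
byte 5: 01 XOR 8b = 8a
byte 6: 80 XOR 24 = a4
byte 7: d9 XOR d3 = 0a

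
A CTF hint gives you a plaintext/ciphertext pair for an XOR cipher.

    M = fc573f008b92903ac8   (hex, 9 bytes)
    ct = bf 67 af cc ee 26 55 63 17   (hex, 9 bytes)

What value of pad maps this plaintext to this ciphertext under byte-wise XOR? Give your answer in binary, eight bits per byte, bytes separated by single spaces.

01000011 00110000 10010000 11001100 01100101 10110100 11000101 01011001 11011111

Since ct = M ⊕ pad, XORing both sides with M gives pad = M ⊕ ct.
byte 0: 252 xor 191 =  67
byte 1:  87 xor 103 =  48
byte 2:  63 xor 175 = 144
byte 3:   0 xor 204 = 204
byte 4: 139 xor 238 = 101
byte 5: 146 xor  38 = 180
byte 6: 144 xor  85 = 197
byte 7:  58 xor  99 =  89
byte 8: 200 xor  23 = 223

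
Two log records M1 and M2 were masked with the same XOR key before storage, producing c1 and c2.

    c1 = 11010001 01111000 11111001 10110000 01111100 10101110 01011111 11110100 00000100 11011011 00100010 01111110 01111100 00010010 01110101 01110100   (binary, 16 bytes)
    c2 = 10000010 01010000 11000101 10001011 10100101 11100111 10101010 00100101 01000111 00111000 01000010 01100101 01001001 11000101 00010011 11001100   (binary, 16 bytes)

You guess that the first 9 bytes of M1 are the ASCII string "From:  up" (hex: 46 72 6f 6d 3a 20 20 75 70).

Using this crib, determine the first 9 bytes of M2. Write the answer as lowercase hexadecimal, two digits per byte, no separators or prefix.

First, c1 ⊕ c2 = (M1 ⊕ K) ⊕ (M2 ⊕ K) = M1 ⊕ M2, so the key drops out. Then M2 = (M1 ⊕ M2) ⊕ M1 over the first 9 bytes.
byte 0: (d1 xor 82) xor 46 = 53 xor 46 = 15
byte 1: (78 xor 50) xor 72 = 28 xor 72 = 5a
byte 2: (f9 xor c5) xor 6f = 3c xor 6f = 53
byte 3: (b0 xor 8b) xor 6d = 3b xor 6d = 56
byte 4: (7c xor a5) xor 3a = d9 xor 3a = e3
byte 5: (ae xor e7) xor 20 = 49 xor 20 = 69
byte 6: (5f xor aa) xor 20 = f5 xor 20 = d5
byte 7: (f4 xor 25) xor 75 = d1 xor 75 = a4
byte 8: (04 xor 47) xor 70 = 43 xor 70 = 33

155a5356e369d5a433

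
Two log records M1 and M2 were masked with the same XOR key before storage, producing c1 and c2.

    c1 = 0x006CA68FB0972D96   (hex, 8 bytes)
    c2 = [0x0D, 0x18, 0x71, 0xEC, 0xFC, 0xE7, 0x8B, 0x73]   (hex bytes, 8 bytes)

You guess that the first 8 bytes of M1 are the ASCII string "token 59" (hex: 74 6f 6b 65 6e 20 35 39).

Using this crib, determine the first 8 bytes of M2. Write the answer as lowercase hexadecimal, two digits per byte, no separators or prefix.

791bbc06225093dc

First, c1 ⊕ c2 = (M1 ⊕ K) ⊕ (M2 ⊕ K) = M1 ⊕ M2, so the key drops out. Then M2 = (M1 ⊕ M2) ⊕ M1 over the first 8 bytes.
byte 0: (00 ⊕ 0d) ⊕ 74 = 0d ⊕ 74 = 79
byte 1: (6c ⊕ 18) ⊕ 6f = 74 ⊕ 6f = 1b
byte 2: (a6 ⊕ 71) ⊕ 6b = d7 ⊕ 6b = bc
byte 3: (8f ⊕ ec) ⊕ 65 = 63 ⊕ 65 = 06
byte 4: (b0 ⊕ fc) ⊕ 6e = 4c ⊕ 6e = 22
byte 5: (97 ⊕ e7) ⊕ 20 = 70 ⊕ 20 = 50
byte 6: (2d ⊕ 8b) ⊕ 35 = a6 ⊕ 35 = 93
byte 7: (96 ⊕ 73) ⊕ 39 = e5 ⊕ 39 = dc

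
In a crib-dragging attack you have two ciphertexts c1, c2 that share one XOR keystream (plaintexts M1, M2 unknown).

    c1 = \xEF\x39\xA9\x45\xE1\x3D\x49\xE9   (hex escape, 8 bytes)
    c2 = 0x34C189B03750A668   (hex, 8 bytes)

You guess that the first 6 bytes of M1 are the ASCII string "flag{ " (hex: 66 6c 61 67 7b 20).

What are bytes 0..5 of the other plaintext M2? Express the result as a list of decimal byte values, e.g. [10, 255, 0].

[189, 148, 65, 146, 173, 77]

First, c1 ⊕ c2 = (M1 ⊕ K) ⊕ (M2 ⊕ K) = M1 ⊕ M2, so the key drops out. Then M2 = (M1 ⊕ M2) ⊕ M1 over the first 6 bytes.
byte 0: (ef ⊕ 34) ⊕ 66 = db ⊕ 66 = bd
byte 1: (39 ⊕ c1) ⊕ 6c = f8 ⊕ 6c = 94
byte 2: (a9 ⊕ 89) ⊕ 61 = 20 ⊕ 61 = 41
byte 3: (45 ⊕ b0) ⊕ 67 = f5 ⊕ 67 = 92
byte 4: (e1 ⊕ 37) ⊕ 7b = d6 ⊕ 7b = ad
byte 5: (3d ⊕ 50) ⊕ 20 = 6d ⊕ 20 = 4d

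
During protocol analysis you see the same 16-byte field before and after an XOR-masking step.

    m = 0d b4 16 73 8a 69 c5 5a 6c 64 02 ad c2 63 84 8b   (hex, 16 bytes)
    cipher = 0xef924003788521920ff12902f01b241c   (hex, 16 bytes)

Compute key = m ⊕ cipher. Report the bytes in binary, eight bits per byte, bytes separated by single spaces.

Since cipher = m ⊕ key, XORing both sides with m gives key = m ⊕ cipher.
00001101 XOR 11101111 = 11100010
10110100 XOR 10010010 = 00100110
00010110 XOR 01000000 = 01010110
01110011 XOR 00000011 = 01110000
10001010 XOR 01111000 = 11110010
01101001 XOR 10000101 = 11101100
11000101 XOR 00100001 = 11100100
01011010 XOR 10010010 = 11001000
01101100 XOR 00001111 = 01100011
01100100 XOR 11110001 = 10010101
00000010 XOR 00101001 = 00101011
10101101 XOR 00000010 = 10101111
11000010 XOR 11110000 = 00110010
01100011 XOR 00011011 = 01111000
10000100 XOR 00100100 = 10100000
10001011 XOR 00011100 = 10010111

11100010 00100110 01010110 01110000 11110010 11101100 11100100 11001000 01100011 10010101 00101011 10101111 00110010 01111000 10100000 10010111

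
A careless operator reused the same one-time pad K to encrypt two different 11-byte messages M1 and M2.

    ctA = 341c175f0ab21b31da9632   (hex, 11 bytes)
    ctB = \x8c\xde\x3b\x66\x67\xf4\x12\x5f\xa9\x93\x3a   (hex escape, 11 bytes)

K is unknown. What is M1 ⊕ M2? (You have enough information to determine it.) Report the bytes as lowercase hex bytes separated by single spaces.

ctA ⊕ ctB = (M1 ⊕ K) ⊕ (M2 ⊕ K) = M1 ⊕ M2 — the shared key cancels under XOR.
34 xor 8c = b8
1c xor de = c2
17 xor 3b = 2c
5f xor 66 = 39
0a xor 67 = 6d
b2 xor f4 = 46
1b xor 12 = 09
31 xor 5f = 6e
da xor a9 = 73
96 xor 93 = 05
32 xor 3a = 08

b8 c2 2c 39 6d 46 09 6e 73 05 08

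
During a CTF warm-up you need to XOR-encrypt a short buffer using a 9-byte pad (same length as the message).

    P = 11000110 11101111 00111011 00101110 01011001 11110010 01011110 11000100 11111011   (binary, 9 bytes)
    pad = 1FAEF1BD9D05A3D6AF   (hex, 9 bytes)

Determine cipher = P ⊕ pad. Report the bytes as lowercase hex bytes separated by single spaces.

d9 41 ca 93 c4 f7 fd 12 54

198 ⊕  31 = 217
239 ⊕ 174 =  65
 59 ⊕ 241 = 202
 46 ⊕ 189 = 147
 89 ⊕ 157 = 196
242 ⊕   5 = 247
 94 ⊕ 163 = 253
196 ⊕ 214 =  18
251 ⊕ 175 =  84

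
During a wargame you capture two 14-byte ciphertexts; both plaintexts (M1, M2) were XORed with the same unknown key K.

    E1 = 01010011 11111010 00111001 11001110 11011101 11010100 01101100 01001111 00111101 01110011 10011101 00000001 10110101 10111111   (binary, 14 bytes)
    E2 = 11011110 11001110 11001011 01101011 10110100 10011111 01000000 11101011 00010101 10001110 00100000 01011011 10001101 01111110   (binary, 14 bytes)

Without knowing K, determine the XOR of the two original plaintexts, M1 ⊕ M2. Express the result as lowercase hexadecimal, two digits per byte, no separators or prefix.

8d34f2a5694b2ca428fdbd5a38c1

E1 ⊕ E2 = (M1 ⊕ K) ⊕ (M2 ⊕ K) = M1 ⊕ M2 — the shared key cancels under XOR.
byte 0: 53 xor de = 8d
byte 1: fa xor ce = 34
byte 2: 39 xor cb = f2
byte 3: ce xor 6b = a5
byte 4: dd xor b4 = 69
byte 5: d4 xor 9f = 4b
byte 6: 6c xor 40 = 2c
byte 7: 4f xor eb = a4
byte 8: 3d xor 15 = 28
byte 9: 73 xor 8e = fd
byte 10: 9d xor 20 = bd
byte 11: 01 xor 5b = 5a
byte 12: b5 xor 8d = 38
byte 13: bf xor 7e = c1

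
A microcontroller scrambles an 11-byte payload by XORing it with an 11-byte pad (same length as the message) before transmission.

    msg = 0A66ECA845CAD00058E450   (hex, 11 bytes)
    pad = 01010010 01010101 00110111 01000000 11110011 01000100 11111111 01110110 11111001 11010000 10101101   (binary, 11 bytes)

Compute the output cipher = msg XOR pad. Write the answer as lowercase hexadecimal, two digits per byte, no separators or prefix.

5833dbe8b68e2f76a134fd

byte 0:  10 XOR  82 =  88
byte 1: 102 XOR  85 =  51
byte 2: 236 XOR  55 = 219
byte 3: 168 XOR  64 = 232
byte 4:  69 XOR 243 = 182
byte 5: 202 XOR  68 = 142
byte 6: 208 XOR 255 =  47
byte 7:   0 XOR 118 = 118
byte 8:  88 XOR 249 = 161
byte 9: 228 XOR 208 =  52
byte 10:  80 XOR 173 = 253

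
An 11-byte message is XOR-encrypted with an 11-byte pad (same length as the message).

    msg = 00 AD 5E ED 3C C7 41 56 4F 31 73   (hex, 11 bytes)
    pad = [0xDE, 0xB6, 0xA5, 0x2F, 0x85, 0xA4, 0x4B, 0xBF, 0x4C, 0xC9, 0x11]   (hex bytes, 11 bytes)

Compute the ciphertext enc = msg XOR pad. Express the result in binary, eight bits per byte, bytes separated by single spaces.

00 XOR de = de
ad XOR b6 = 1b
5e XOR a5 = fb
ed XOR 2f = c2
3c XOR 85 = b9
c7 XOR a4 = 63
41 XOR 4b = 0a
56 XOR bf = e9
4f XOR 4c = 03
31 XOR c9 = f8
73 XOR 11 = 62

11011110 00011011 11111011 11000010 10111001 01100011 00001010 11101001 00000011 11111000 01100010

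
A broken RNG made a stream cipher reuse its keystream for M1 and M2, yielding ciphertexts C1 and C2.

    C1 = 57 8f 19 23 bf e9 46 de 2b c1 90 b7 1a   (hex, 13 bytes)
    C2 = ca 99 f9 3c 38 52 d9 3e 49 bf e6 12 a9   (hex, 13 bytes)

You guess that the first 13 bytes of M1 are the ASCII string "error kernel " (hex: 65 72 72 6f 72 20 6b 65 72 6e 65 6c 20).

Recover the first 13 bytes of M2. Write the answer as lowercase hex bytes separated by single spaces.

First, C1 ⊕ C2 = (M1 ⊕ K) ⊕ (M2 ⊕ K) = M1 ⊕ M2, so the key drops out. Then M2 = (M1 ⊕ M2) ⊕ M1 over the first 13 bytes.
byte 0: (57 XOR ca) XOR 65 = 9d XOR 65 = f8
byte 1: (8f XOR 99) XOR 72 = 16 XOR 72 = 64
byte 2: (19 XOR f9) XOR 72 = e0 XOR 72 = 92
byte 3: (23 XOR 3c) XOR 6f = 1f XOR 6f = 70
byte 4: (bf XOR 38) XOR 72 = 87 XOR 72 = f5
byte 5: (e9 XOR 52) XOR 20 = bb XOR 20 = 9b
byte 6: (46 XOR d9) XOR 6b = 9f XOR 6b = f4
byte 7: (de XOR 3e) XOR 65 = e0 XOR 65 = 85
byte 8: (2b XOR 49) XOR 72 = 62 XOR 72 = 10
byte 9: (c1 XOR bf) XOR 6e = 7e XOR 6e = 10
byte 10: (90 XOR e6) XOR 65 = 76 XOR 65 = 13
byte 11: (b7 XOR 12) XOR 6c = a5 XOR 6c = c9
byte 12: (1a XOR a9) XOR 20 = b3 XOR 20 = 93

f8 64 92 70 f5 9b f4 85 10 10 13 c9 93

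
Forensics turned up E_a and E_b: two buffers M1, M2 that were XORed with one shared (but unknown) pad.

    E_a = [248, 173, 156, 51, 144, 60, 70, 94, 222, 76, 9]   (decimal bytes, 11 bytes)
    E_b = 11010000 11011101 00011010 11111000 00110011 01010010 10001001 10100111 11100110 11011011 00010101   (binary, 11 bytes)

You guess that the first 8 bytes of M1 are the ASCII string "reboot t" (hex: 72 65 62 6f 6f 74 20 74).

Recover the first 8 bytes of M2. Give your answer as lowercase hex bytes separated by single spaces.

5a 15 e4 a4 cc 1a ef 8d

First, E_a ⊕ E_b = (M1 ⊕ K) ⊕ (M2 ⊕ K) = M1 ⊕ M2, so the key drops out. Then M2 = (M1 ⊕ M2) ⊕ M1 over the first 8 bytes.
byte 0: (f8 XOR d0) XOR 72 = 28 XOR 72 = 5a
byte 1: (ad XOR dd) XOR 65 = 70 XOR 65 = 15
byte 2: (9c XOR 1a) XOR 62 = 86 XOR 62 = e4
byte 3: (33 XOR f8) XOR 6f = cb XOR 6f = a4
byte 4: (90 XOR 33) XOR 6f = a3 XOR 6f = cc
byte 5: (3c XOR 52) XOR 74 = 6e XOR 74 = 1a
byte 6: (46 XOR 89) XOR 20 = cf XOR 20 = ef
byte 7: (5e XOR a7) XOR 74 = f9 XOR 74 = 8d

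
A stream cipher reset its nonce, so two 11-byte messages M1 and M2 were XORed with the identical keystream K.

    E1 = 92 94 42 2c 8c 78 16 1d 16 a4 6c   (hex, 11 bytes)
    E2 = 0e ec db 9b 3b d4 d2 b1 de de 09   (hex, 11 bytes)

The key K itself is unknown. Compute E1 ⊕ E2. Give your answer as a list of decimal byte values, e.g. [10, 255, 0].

E1 ⊕ E2 = (M1 ⊕ K) ⊕ (M2 ⊕ K) = M1 ⊕ M2 — the shared key cancels under XOR.
byte 0: 92 ⊕ 0e = 9c
byte 1: 94 ⊕ ec = 78
byte 2: 42 ⊕ db = 99
byte 3: 2c ⊕ 9b = b7
byte 4: 8c ⊕ 3b = b7
byte 5: 78 ⊕ d4 = ac
byte 6: 16 ⊕ d2 = c4
byte 7: 1d ⊕ b1 = ac
byte 8: 16 ⊕ de = c8
byte 9: a4 ⊕ de = 7a
byte 10: 6c ⊕ 09 = 65

[156, 120, 153, 183, 183, 172, 196, 172, 200, 122, 101]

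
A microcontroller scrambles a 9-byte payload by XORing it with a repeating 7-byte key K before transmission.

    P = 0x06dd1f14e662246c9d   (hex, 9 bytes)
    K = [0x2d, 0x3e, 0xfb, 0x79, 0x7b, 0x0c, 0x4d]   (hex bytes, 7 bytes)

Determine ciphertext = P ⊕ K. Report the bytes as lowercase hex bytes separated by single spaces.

The 7-byte key repeats, so the effective keystream is 2d 3e fb 79 7b 0c 4d 2d 3e.
byte 0: 06 ⊕ 2d = 2b
byte 1: dd ⊕ 3e = e3
byte 2: 1f ⊕ fb = e4
byte 3: 14 ⊕ 79 = 6d
byte 4: e6 ⊕ 7b = 9d
byte 5: 62 ⊕ 0c = 6e
byte 6: 24 ⊕ 4d = 69
byte 7: 6c ⊕ 2d = 41
byte 8: 9d ⊕ 3e = a3

2b e3 e4 6d 9d 6e 69 41 a3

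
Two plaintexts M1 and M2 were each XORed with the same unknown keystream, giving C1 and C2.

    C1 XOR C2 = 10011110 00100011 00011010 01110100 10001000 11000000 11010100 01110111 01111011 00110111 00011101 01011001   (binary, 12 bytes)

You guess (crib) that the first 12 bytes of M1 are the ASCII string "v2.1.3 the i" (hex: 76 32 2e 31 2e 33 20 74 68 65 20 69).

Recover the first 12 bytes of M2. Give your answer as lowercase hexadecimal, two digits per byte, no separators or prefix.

Since C1 ⊕ C2 = M1 ⊕ M2, XORing with the guessed M1 bytes yields the corresponding M2 bytes: M2 = (C1 ⊕ C2) ⊕ M1.
9e xor 76 = e8
23 xor 32 = 11
1a xor 2e = 34
74 xor 31 = 45
88 xor 2e = a6
c0 xor 33 = f3
d4 xor 20 = f4
77 xor 74 = 03
7b xor 68 = 13
37 xor 65 = 52
1d xor 20 = 3d
59 xor 69 = 30

e8113445a6f3f40313523d30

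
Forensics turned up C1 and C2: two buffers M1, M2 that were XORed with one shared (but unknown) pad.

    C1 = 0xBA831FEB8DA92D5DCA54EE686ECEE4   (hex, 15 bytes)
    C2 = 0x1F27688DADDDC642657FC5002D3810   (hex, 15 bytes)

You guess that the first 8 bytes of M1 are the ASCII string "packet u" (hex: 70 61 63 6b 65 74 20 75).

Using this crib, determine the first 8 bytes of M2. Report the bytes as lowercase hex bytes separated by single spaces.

First, C1 ⊕ C2 = (M1 ⊕ K) ⊕ (M2 ⊕ K) = M1 ⊕ M2, so the key drops out. Then M2 = (M1 ⊕ M2) ⊕ M1 over the first 8 bytes.
byte 0: (ba ⊕ 1f) ⊕ 70 = a5 ⊕ 70 = d5
byte 1: (83 ⊕ 27) ⊕ 61 = a4 ⊕ 61 = c5
byte 2: (1f ⊕ 68) ⊕ 63 = 77 ⊕ 63 = 14
byte 3: (eb ⊕ 8d) ⊕ 6b = 66 ⊕ 6b = 0d
byte 4: (8d ⊕ ad) ⊕ 65 = 20 ⊕ 65 = 45
byte 5: (a9 ⊕ dd) ⊕ 74 = 74 ⊕ 74 = 00
byte 6: (2d ⊕ c6) ⊕ 20 = eb ⊕ 20 = cb
byte 7: (5d ⊕ 42) ⊕ 75 = 1f ⊕ 75 = 6a

d5 c5 14 0d 45 00 cb 6a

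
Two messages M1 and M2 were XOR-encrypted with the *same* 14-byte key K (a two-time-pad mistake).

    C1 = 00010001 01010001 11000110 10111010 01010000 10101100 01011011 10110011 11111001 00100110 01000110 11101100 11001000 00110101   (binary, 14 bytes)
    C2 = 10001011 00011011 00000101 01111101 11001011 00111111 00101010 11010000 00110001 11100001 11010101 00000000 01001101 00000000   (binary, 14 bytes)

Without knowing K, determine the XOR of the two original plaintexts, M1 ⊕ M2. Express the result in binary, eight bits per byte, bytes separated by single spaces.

10011010 01001010 11000011 11000111 10011011 10010011 01110001 01100011 11001000 11000111 10010011 11101100 10000101 00110101

C1 ⊕ C2 = (M1 ⊕ K) ⊕ (M2 ⊕ K) = M1 ⊕ M2 — the shared key cancels under XOR.
 17 ^ 139 = 154
 81 ^  27 =  74
198 ^   5 = 195
186 ^ 125 = 199
 80 ^ 203 = 155
172 ^  63 = 147
 91 ^  42 = 113
179 ^ 208 =  99
249 ^  49 = 200
 38 ^ 225 = 199
 70 ^ 213 = 147
236 ^   0 = 236
200 ^  77 = 133
 53 ^   0 =  53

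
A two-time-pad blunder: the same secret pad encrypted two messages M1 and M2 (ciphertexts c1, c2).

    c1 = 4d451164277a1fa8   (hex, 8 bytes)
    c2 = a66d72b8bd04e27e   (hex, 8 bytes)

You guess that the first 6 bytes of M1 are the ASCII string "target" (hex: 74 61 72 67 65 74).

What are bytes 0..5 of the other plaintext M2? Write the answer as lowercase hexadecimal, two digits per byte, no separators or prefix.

First, c1 ⊕ c2 = (M1 ⊕ K) ⊕ (M2 ⊕ K) = M1 ⊕ M2, so the key drops out. Then M2 = (M1 ⊕ M2) ⊕ M1 over the first 6 bytes.
byte 0: (4d ⊕ a6) ⊕ 74 = eb ⊕ 74 = 9f
byte 1: (45 ⊕ 6d) ⊕ 61 = 28 ⊕ 61 = 49
byte 2: (11 ⊕ 72) ⊕ 72 = 63 ⊕ 72 = 11
byte 3: (64 ⊕ b8) ⊕ 67 = dc ⊕ 67 = bb
byte 4: (27 ⊕ bd) ⊕ 65 = 9a ⊕ 65 = ff
byte 5: (7a ⊕ 04) ⊕ 74 = 7e ⊕ 74 = 0a

9f4911bbff0a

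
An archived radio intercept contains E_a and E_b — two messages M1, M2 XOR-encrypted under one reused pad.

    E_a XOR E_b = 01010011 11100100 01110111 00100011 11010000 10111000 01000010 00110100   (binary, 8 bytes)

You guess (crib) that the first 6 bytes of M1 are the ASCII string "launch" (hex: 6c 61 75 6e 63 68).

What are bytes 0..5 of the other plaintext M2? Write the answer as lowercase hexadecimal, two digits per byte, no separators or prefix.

3f85024db3d0

Since E_a ⊕ E_b = M1 ⊕ M2, XORing with the guessed M1 bytes yields the corresponding M2 bytes: M2 = (E_a ⊕ E_b) ⊕ M1.
53 ^ 6c = 3f
e4 ^ 61 = 85
77 ^ 75 = 02
23 ^ 6e = 4d
d0 ^ 63 = b3
b8 ^ 68 = d0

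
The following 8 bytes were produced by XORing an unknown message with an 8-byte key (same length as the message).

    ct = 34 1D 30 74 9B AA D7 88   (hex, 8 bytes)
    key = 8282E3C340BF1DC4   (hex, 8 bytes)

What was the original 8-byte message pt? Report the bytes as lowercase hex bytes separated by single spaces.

b6 9f d3 b7 db 15 ca 4c

XOR is its own inverse, so applying the key byte-wise gives the result directly.
byte 0:  52 ⊕ 130 = 182
byte 1:  29 ⊕ 130 = 159
byte 2:  48 ⊕ 227 = 211
byte 3: 116 ⊕ 195 = 183
byte 4: 155 ⊕  64 = 219
byte 5: 170 ⊕ 191 =  21
byte 6: 215 ⊕  29 = 202
byte 7: 136 ⊕ 196 =  76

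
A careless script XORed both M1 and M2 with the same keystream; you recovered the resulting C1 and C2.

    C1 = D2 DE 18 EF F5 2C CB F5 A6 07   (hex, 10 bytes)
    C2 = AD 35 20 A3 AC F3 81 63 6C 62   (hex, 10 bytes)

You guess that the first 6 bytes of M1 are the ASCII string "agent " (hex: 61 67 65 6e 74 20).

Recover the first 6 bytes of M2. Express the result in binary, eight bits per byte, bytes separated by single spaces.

00011110 10001100 01011101 00100010 00101101 11111111

First, C1 ⊕ C2 = (M1 ⊕ K) ⊕ (M2 ⊕ K) = M1 ⊕ M2, so the key drops out. Then M2 = (M1 ⊕ M2) ⊕ M1 over the first 6 bytes.
byte 0: (d2 ^ ad) ^ 61 = 7f ^ 61 = 1e
byte 1: (de ^ 35) ^ 67 = eb ^ 67 = 8c
byte 2: (18 ^ 20) ^ 65 = 38 ^ 65 = 5d
byte 3: (ef ^ a3) ^ 6e = 4c ^ 6e = 22
byte 4: (f5 ^ ac) ^ 74 = 59 ^ 74 = 2d
byte 5: (2c ^ f3) ^ 20 = df ^ 20 = ff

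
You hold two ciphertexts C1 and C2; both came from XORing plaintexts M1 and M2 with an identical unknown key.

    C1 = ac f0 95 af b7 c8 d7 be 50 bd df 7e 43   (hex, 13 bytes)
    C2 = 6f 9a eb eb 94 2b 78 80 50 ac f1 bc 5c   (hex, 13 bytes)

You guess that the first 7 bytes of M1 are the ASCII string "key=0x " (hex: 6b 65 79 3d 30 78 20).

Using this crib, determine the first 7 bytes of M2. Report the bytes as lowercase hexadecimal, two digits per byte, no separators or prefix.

a80f0779139b8f

First, C1 ⊕ C2 = (M1 ⊕ K) ⊕ (M2 ⊕ K) = M1 ⊕ M2, so the key drops out. Then M2 = (M1 ⊕ M2) ⊕ M1 over the first 7 bytes.
byte 0: (ac xor 6f) xor 6b = c3 xor 6b = a8
byte 1: (f0 xor 9a) xor 65 = 6a xor 65 = 0f
byte 2: (95 xor eb) xor 79 = 7e xor 79 = 07
byte 3: (af xor eb) xor 3d = 44 xor 3d = 79
byte 4: (b7 xor 94) xor 30 = 23 xor 30 = 13
byte 5: (c8 xor 2b) xor 78 = e3 xor 78 = 9b
byte 6: (d7 xor 78) xor 20 = af xor 20 = 8f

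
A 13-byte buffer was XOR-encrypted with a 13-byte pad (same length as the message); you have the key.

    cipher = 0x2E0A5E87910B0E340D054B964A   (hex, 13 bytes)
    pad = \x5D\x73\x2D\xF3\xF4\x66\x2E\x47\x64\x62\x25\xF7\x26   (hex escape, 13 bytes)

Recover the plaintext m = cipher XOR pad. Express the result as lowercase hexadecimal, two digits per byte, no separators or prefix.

73797374656d207369676e616c

2e xor 5d = 73
0a xor 73 = 79
5e xor 2d = 73
87 xor f3 = 74
91 xor f4 = 65
0b xor 66 = 6d
0e xor 2e = 20
34 xor 47 = 73
0d xor 64 = 69
05 xor 62 = 67
4b xor 25 = 6e
96 xor f7 = 61
4a xor 26 = 6c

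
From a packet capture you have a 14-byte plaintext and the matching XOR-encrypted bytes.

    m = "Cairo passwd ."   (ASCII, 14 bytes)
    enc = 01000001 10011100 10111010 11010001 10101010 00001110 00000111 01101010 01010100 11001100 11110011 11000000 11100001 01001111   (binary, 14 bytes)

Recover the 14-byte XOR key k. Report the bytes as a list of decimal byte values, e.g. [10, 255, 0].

Since enc = m ⊕ k, XORing both sides with m gives k = m ⊕ enc.
byte 0:  67 ⊕  65 =   2
byte 1:  97 ⊕ 156 = 253
byte 2: 105 ⊕ 186 = 211
byte 3: 114 ⊕ 209 = 163
byte 4: 111 ⊕ 170 = 197
byte 5:  32 ⊕  14 =  46
byte 6: 112 ⊕   7 = 119
byte 7:  97 ⊕ 106 =  11
byte 8: 115 ⊕  84 =  39
byte 9: 115 ⊕ 204 = 191
byte 10: 119 ⊕ 243 = 132
byte 11: 100 ⊕ 192 = 164
byte 12:  32 ⊕ 225 = 193
byte 13:  46 ⊕  79 =  97

[2, 253, 211, 163, 197, 46, 119, 11, 39, 191, 132, 164, 193, 97]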